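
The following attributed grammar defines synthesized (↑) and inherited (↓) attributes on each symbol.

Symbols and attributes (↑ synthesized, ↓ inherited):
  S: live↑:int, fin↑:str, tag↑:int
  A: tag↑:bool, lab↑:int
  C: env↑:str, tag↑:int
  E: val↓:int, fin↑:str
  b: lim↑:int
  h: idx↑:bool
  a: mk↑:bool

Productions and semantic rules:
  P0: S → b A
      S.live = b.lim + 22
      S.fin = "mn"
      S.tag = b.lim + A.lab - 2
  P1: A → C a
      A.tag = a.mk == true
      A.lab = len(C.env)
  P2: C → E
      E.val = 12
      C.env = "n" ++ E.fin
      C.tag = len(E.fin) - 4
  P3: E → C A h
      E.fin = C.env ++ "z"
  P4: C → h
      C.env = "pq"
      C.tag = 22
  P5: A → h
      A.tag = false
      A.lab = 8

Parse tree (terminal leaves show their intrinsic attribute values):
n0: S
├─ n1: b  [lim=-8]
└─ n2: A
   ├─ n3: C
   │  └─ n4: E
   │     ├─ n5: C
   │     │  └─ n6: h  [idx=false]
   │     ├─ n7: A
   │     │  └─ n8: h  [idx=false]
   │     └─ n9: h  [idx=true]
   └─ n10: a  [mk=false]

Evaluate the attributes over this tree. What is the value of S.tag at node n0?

1. n1.lim = -8  [terminal]
2. n4.val = 12  [12]
3. n6.idx = false  [terminal]
4. n5.env = "pq"  ["pq"]
5. n5.tag = 22  [22]
6. n8.idx = false  [terminal]
7. n7.tag = false  [false]
8. n7.lab = 8  [8]
9. n9.idx = true  [terminal]
10. n4.fin = "pqz"  [C.env ++ "z"]
11. n3.env = "npqz"  ["n" ++ E.fin]
12. n3.tag = -1  [len(E.fin) - 4]
13. n10.mk = false  [terminal]
14. n2.tag = false  [a.mk == true]
15. n2.lab = 4  [len(C.env)]
16. n0.live = 14  [b.lim + 22]
17. n0.fin = "mn"  ["mn"]
18. n0.tag = -6  [b.lim + A.lab - 2]

-6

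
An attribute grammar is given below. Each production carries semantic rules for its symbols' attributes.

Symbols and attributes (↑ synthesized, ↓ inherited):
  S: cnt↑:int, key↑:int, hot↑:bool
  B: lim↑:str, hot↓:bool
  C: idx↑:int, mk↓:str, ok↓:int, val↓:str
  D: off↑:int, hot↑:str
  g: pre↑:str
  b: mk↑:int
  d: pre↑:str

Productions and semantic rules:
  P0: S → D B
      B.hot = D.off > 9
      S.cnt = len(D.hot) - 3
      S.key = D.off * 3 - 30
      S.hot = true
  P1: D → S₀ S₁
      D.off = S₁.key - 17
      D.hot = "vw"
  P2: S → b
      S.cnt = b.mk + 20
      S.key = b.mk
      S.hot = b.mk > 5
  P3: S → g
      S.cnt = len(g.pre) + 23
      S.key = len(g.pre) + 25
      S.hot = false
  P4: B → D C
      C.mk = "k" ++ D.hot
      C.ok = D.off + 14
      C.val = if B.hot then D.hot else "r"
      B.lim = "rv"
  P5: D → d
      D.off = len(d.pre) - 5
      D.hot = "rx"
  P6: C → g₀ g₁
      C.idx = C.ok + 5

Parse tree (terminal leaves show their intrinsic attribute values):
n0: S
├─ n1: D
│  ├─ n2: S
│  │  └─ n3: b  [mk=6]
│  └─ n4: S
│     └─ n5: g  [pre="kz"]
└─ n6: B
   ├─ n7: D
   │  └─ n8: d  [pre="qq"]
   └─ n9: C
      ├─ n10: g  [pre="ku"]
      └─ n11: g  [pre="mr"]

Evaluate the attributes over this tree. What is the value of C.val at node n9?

1. n3.mk = 6  [terminal]
2. n2.cnt = 26  [b.mk + 20]
3. n2.key = 6  [b.mk]
4. n2.hot = true  [b.mk > 5]
5. n5.pre = "kz"  [terminal]
6. n4.cnt = 25  [len(g.pre) + 23]
7. n4.key = 27  [len(g.pre) + 25]
8. n4.hot = false  [false]
9. n1.off = 10  [S₁.key - 17]
10. n1.hot = "vw"  ["vw"]
11. n6.hot = true  [D.off > 9]
12. n8.pre = "qq"  [terminal]
13. n7.off = -3  [len(d.pre) - 5]
14. n7.hot = "rx"  ["rx"]
15. n9.mk = "krx"  ["k" ++ D.hot]
16. n9.ok = 11  [D.off + 14]
17. n9.val = "rx"  [if B.hot then D.hot else "r"]
18. n10.pre = "ku"  [terminal]
19. n11.pre = "mr"  [terminal]
20. n9.idx = 16  [C.ok + 5]
21. n6.lim = "rv"  ["rv"]
22. n0.cnt = -1  [len(D.hot) - 3]
23. n0.key = 0  [D.off * 3 - 30]
24. n0.hot = true  [true]

"rx"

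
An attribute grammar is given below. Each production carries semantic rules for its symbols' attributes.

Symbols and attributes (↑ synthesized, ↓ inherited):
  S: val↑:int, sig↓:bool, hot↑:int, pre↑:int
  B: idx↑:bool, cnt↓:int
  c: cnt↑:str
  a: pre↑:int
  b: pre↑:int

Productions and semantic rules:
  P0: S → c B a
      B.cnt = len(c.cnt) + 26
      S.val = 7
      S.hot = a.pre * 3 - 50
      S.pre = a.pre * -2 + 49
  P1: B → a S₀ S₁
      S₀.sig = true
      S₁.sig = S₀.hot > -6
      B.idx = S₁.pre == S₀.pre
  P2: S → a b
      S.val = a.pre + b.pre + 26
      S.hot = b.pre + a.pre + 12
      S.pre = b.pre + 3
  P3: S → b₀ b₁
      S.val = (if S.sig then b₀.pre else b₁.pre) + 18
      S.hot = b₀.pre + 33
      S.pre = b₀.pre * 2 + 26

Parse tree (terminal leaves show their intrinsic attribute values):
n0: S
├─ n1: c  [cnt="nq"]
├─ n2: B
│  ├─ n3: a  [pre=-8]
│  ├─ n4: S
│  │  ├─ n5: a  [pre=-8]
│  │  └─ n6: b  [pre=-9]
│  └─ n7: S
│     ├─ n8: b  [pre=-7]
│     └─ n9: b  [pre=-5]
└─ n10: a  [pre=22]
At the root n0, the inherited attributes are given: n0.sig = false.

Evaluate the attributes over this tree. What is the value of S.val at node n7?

11

1. n0.sig = false  [given at root]
2. n1.cnt = "nq"  [terminal]
3. n2.cnt = 28  [len(c.cnt) + 26]
4. n3.pre = -8  [terminal]
5. n4.sig = true  [true]
6. n5.pre = -8  [terminal]
7. n6.pre = -9  [terminal]
8. n4.val = 9  [a.pre + b.pre + 26]
9. n4.hot = -5  [b.pre + a.pre + 12]
10. n4.pre = -6  [b.pre + 3]
11. n7.sig = true  [S₀.hot > -6]
12. n8.pre = -7  [terminal]
13. n9.pre = -5  [terminal]
14. n7.val = 11  [(if S.sig then b₀.pre else b₁.pre) + 18]
15. n7.hot = 26  [b₀.pre + 33]
16. n7.pre = 12  [b₀.pre * 2 + 26]
17. n2.idx = false  [S₁.pre == S₀.pre]
18. n10.pre = 22  [terminal]
19. n0.val = 7  [7]
20. n0.hot = 16  [a.pre * 3 - 50]
21. n0.pre = 5  [a.pre * -2 + 49]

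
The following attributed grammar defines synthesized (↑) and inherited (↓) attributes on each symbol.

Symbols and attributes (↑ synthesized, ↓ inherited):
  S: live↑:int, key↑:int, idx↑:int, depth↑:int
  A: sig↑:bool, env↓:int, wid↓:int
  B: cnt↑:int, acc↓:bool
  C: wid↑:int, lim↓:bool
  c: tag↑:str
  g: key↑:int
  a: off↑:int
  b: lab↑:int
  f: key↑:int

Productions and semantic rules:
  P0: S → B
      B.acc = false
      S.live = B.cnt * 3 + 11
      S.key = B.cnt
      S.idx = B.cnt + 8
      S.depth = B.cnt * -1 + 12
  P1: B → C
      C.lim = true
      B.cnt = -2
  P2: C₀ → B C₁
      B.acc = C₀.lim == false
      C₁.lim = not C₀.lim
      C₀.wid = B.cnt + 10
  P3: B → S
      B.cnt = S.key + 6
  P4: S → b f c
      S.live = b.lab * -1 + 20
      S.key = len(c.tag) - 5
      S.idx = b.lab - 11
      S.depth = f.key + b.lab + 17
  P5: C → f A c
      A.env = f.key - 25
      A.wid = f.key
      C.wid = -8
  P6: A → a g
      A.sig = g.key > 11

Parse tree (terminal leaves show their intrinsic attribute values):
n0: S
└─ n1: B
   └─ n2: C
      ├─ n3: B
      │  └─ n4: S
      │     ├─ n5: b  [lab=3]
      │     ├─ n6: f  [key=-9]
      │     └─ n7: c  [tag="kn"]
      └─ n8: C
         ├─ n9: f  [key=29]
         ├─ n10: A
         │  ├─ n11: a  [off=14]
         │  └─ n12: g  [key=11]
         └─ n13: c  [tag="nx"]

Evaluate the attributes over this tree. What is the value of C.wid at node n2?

13

1. n1.acc = false  [false]
2. n2.lim = true  [true]
3. n3.acc = false  [C₀.lim == false]
4. n5.lab = 3  [terminal]
5. n6.key = -9  [terminal]
6. n7.tag = "kn"  [terminal]
7. n4.live = 17  [b.lab * -1 + 20]
8. n4.key = -3  [len(c.tag) - 5]
9. n4.idx = -8  [b.lab - 11]
10. n4.depth = 11  [f.key + b.lab + 17]
11. n3.cnt = 3  [S.key + 6]
12. n8.lim = false  [not C₀.lim]
13. n9.key = 29  [terminal]
14. n10.env = 4  [f.key - 25]
15. n10.wid = 29  [f.key]
16. n11.off = 14  [terminal]
17. n12.key = 11  [terminal]
18. n10.sig = false  [g.key > 11]
19. n13.tag = "nx"  [terminal]
20. n8.wid = -8  [-8]
21. n2.wid = 13  [B.cnt + 10]
22. n1.cnt = -2  [-2]
23. n0.live = 5  [B.cnt * 3 + 11]
24. n0.key = -2  [B.cnt]
25. n0.idx = 6  [B.cnt + 8]
26. n0.depth = 14  [B.cnt * -1 + 12]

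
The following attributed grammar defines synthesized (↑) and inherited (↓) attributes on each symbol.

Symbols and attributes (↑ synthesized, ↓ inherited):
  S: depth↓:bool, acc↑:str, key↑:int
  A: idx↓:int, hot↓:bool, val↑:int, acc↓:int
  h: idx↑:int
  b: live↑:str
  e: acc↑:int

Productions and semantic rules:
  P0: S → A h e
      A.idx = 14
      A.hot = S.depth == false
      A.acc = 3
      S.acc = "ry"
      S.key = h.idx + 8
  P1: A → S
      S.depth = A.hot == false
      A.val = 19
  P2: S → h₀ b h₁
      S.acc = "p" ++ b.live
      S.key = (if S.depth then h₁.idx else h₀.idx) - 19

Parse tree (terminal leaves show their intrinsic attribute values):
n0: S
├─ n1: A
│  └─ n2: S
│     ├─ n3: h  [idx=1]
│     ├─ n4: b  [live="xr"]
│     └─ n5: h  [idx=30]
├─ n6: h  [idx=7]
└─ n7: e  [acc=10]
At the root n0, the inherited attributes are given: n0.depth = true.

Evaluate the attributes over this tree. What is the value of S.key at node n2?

11

1. n0.depth = true  [given at root]
2. n1.idx = 14  [14]
3. n1.hot = false  [S.depth == false]
4. n1.acc = 3  [3]
5. n2.depth = true  [A.hot == false]
6. n3.idx = 1  [terminal]
7. n4.live = "xr"  [terminal]
8. n5.idx = 30  [terminal]
9. n2.acc = "pxr"  ["p" ++ b.live]
10. n2.key = 11  [(if S.depth then h₁.idx else h₀.idx) - 19]
11. n1.val = 19  [19]
12. n6.idx = 7  [terminal]
13. n7.acc = 10  [terminal]
14. n0.acc = "ry"  ["ry"]
15. n0.key = 15  [h.idx + 8]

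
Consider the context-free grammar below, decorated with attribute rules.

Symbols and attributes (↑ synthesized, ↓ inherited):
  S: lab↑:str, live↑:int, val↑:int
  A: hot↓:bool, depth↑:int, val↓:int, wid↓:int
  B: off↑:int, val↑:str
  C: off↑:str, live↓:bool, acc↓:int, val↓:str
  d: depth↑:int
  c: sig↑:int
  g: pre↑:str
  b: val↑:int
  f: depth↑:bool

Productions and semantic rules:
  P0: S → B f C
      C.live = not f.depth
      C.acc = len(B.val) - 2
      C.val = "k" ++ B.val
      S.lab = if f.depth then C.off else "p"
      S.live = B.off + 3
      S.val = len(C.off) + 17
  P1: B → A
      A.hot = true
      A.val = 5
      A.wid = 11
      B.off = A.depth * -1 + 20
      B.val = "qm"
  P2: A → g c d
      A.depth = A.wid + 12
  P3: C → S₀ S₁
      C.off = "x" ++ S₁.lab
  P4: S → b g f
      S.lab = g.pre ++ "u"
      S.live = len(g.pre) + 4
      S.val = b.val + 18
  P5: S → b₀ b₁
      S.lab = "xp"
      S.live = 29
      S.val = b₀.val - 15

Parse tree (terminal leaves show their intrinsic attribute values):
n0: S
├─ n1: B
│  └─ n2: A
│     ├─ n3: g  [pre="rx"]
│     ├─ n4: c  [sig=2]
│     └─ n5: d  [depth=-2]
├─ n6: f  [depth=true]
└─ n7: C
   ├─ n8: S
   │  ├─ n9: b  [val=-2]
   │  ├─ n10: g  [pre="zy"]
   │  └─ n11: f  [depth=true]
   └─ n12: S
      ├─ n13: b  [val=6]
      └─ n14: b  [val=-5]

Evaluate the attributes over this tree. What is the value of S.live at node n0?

1. n2.hot = true  [true]
2. n2.val = 5  [5]
3. n2.wid = 11  [11]
4. n3.pre = "rx"  [terminal]
5. n4.sig = 2  [terminal]
6. n5.depth = -2  [terminal]
7. n2.depth = 23  [A.wid + 12]
8. n1.off = -3  [A.depth * -1 + 20]
9. n1.val = "qm"  ["qm"]
10. n6.depth = true  [terminal]
11. n7.live = false  [not f.depth]
12. n7.acc = 0  [len(B.val) - 2]
13. n7.val = "kqm"  ["k" ++ B.val]
14. n9.val = -2  [terminal]
15. n10.pre = "zy"  [terminal]
16. n11.depth = true  [terminal]
17. n8.lab = "zyu"  [g.pre ++ "u"]
18. n8.live = 6  [len(g.pre) + 4]
19. n8.val = 16  [b.val + 18]
20. n13.val = 6  [terminal]
21. n14.val = -5  [terminal]
22. n12.lab = "xp"  ["xp"]
23. n12.live = 29  [29]
24. n12.val = -9  [b₀.val - 15]
25. n7.off = "xxp"  ["x" ++ S₁.lab]
26. n0.lab = "xxp"  [if f.depth then C.off else "p"]
27. n0.live = 0  [B.off + 3]
28. n0.val = 20  [len(C.off) + 17]

0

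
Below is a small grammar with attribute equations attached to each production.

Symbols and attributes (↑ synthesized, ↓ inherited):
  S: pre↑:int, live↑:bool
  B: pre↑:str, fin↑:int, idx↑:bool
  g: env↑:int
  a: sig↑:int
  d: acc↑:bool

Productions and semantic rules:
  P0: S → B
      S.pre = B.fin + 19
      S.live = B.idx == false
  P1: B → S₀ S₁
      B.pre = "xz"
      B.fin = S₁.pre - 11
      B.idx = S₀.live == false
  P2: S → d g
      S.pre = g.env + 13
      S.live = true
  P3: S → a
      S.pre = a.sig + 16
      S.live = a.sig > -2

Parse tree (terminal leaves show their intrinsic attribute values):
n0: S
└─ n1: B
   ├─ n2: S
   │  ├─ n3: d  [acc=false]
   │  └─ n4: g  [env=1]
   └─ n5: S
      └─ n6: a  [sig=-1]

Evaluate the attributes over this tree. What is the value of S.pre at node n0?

1. n3.acc = false  [terminal]
2. n4.env = 1  [terminal]
3. n2.pre = 14  [g.env + 13]
4. n2.live = true  [true]
5. n6.sig = -1  [terminal]
6. n5.pre = 15  [a.sig + 16]
7. n5.live = true  [a.sig > -2]
8. n1.pre = "xz"  ["xz"]
9. n1.fin = 4  [S₁.pre - 11]
10. n1.idx = false  [S₀.live == false]
11. n0.pre = 23  [B.fin + 19]
12. n0.live = true  [B.idx == false]

23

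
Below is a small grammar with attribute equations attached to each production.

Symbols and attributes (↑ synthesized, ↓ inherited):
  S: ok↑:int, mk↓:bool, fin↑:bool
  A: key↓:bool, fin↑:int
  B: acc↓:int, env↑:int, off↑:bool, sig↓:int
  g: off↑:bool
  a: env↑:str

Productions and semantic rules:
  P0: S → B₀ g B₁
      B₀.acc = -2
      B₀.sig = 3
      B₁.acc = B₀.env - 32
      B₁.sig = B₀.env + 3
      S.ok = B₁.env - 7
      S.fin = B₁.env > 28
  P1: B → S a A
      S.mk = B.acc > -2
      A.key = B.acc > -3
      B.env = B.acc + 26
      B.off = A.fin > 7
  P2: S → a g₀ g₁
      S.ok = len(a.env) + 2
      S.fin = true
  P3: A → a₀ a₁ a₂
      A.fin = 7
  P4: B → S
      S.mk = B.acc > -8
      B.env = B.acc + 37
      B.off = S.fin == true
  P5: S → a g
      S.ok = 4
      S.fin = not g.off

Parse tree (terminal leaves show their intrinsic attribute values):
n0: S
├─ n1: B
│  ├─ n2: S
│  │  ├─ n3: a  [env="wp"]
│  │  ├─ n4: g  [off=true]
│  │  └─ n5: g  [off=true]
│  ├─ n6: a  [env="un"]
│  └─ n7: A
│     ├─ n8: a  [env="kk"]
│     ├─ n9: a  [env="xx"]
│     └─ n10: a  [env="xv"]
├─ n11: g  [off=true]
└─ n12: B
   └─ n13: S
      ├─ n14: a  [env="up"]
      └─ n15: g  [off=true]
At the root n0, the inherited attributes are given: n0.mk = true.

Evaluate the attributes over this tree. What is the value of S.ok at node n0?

22

1. n0.mk = true  [given at root]
2. n1.acc = -2  [-2]
3. n1.sig = 3  [3]
4. n2.mk = false  [B.acc > -2]
5. n3.env = "wp"  [terminal]
6. n4.off = true  [terminal]
7. n5.off = true  [terminal]
8. n2.ok = 4  [len(a.env) + 2]
9. n2.fin = true  [true]
10. n6.env = "un"  [terminal]
11. n7.key = true  [B.acc > -3]
12. n8.env = "kk"  [terminal]
13. n9.env = "xx"  [terminal]
14. n10.env = "xv"  [terminal]
15. n7.fin = 7  [7]
16. n1.env = 24  [B.acc + 26]
17. n1.off = false  [A.fin > 7]
18. n11.off = true  [terminal]
19. n12.acc = -8  [B₀.env - 32]
20. n12.sig = 27  [B₀.env + 3]
21. n13.mk = false  [B.acc > -8]
22. n14.env = "up"  [terminal]
23. n15.off = true  [terminal]
24. n13.ok = 4  [4]
25. n13.fin = false  [not g.off]
26. n12.env = 29  [B.acc + 37]
27. n12.off = false  [S.fin == true]
28. n0.ok = 22  [B₁.env - 7]
29. n0.fin = true  [B₁.env > 28]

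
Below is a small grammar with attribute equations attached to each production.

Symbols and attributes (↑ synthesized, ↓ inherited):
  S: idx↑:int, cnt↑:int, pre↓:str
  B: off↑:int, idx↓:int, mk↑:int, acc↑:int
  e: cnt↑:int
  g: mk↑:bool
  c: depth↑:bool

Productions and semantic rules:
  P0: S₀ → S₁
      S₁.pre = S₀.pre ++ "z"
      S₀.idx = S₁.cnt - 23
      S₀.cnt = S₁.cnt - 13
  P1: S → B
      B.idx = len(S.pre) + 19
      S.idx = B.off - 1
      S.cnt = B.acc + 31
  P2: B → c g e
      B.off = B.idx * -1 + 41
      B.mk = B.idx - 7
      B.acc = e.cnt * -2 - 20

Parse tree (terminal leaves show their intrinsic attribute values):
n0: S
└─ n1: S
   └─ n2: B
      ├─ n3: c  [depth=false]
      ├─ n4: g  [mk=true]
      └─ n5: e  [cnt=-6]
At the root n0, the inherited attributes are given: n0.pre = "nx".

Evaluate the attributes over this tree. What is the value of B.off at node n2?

1. n0.pre = "nx"  [given at root]
2. n1.pre = "nxz"  [S₀.pre ++ "z"]
3. n2.idx = 22  [len(S.pre) + 19]
4. n3.depth = false  [terminal]
5. n4.mk = true  [terminal]
6. n5.cnt = -6  [terminal]
7. n2.off = 19  [B.idx * -1 + 41]
8. n2.mk = 15  [B.idx - 7]
9. n2.acc = -8  [e.cnt * -2 - 20]
10. n1.idx = 18  [B.off - 1]
11. n1.cnt = 23  [B.acc + 31]
12. n0.idx = 0  [S₁.cnt - 23]
13. n0.cnt = 10  [S₁.cnt - 13]

19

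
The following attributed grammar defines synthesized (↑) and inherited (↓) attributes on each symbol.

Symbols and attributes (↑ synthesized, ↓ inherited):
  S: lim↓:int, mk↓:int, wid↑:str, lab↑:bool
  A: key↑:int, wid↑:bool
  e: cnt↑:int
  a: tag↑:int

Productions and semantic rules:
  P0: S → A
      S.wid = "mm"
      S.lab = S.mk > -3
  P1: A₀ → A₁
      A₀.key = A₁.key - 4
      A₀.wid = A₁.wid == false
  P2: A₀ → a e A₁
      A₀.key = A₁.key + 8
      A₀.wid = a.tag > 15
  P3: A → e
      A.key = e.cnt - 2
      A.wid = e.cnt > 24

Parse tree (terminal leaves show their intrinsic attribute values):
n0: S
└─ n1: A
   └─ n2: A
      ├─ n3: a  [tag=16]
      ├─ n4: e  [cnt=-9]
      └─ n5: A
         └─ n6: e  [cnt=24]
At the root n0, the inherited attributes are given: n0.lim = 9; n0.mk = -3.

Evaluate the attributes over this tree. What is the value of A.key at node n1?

26

1. n0.lim = 9  [given at root]
2. n0.mk = -3  [given at root]
3. n3.tag = 16  [terminal]
4. n4.cnt = -9  [terminal]
5. n6.cnt = 24  [terminal]
6. n5.key = 22  [e.cnt - 2]
7. n5.wid = false  [e.cnt > 24]
8. n2.key = 30  [A₁.key + 8]
9. n2.wid = true  [a.tag > 15]
10. n1.key = 26  [A₁.key - 4]
11. n1.wid = false  [A₁.wid == false]
12. n0.wid = "mm"  ["mm"]
13. n0.lab = false  [S.mk > -3]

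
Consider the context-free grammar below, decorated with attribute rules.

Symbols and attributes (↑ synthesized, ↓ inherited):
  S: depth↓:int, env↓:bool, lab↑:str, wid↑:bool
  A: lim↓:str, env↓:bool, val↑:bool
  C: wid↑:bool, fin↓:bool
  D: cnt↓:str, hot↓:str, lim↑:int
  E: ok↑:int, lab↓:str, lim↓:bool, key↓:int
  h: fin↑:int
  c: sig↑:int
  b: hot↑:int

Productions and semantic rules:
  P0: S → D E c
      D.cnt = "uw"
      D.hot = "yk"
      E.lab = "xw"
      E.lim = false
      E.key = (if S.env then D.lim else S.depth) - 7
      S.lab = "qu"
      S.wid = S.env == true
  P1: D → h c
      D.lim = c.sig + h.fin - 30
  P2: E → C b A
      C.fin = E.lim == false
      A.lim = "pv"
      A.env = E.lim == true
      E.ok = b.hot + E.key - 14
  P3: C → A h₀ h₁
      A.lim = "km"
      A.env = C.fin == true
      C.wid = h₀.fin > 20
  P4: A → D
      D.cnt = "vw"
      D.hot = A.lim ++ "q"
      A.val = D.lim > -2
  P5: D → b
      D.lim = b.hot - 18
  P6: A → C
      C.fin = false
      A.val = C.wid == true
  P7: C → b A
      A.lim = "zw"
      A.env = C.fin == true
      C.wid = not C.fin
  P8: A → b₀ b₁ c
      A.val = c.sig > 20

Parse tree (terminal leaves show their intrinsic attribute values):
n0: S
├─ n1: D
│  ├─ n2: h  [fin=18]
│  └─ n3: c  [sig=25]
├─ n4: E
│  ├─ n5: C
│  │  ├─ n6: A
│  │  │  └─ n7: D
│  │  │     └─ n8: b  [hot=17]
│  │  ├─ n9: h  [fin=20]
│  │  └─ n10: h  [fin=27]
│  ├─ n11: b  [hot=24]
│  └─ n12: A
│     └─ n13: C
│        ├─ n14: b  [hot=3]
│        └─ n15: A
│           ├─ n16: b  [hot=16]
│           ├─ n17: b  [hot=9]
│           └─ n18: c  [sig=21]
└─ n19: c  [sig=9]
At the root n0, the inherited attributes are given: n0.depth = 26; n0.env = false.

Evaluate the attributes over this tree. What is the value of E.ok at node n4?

1. n0.depth = 26  [given at root]
2. n0.env = false  [given at root]
3. n1.cnt = "uw"  ["uw"]
4. n1.hot = "yk"  ["yk"]
5. n2.fin = 18  [terminal]
6. n3.sig = 25  [terminal]
7. n1.lim = 13  [c.sig + h.fin - 30]
8. n4.lab = "xw"  ["xw"]
9. n4.lim = false  [false]
10. n4.key = 19  [(if S.env then D.lim else S.depth) - 7]
11. n5.fin = true  [E.lim == false]
12. n6.lim = "km"  ["km"]
13. n6.env = true  [C.fin == true]
14. n7.cnt = "vw"  ["vw"]
15. n7.hot = "kmq"  [A.lim ++ "q"]
16. n8.hot = 17  [terminal]
17. n7.lim = -1  [b.hot - 18]
18. n6.val = true  [D.lim > -2]
19. n9.fin = 20  [terminal]
20. n10.fin = 27  [terminal]
21. n5.wid = false  [h₀.fin > 20]
22. n11.hot = 24  [terminal]
23. n12.lim = "pv"  ["pv"]
24. n12.env = false  [E.lim == true]
25. n13.fin = false  [false]
26. n14.hot = 3  [terminal]
27. n15.lim = "zw"  ["zw"]
28. n15.env = false  [C.fin == true]
29. n16.hot = 16  [terminal]
30. n17.hot = 9  [terminal]
31. n18.sig = 21  [terminal]
32. n15.val = true  [c.sig > 20]
33. n13.wid = true  [not C.fin]
34. n12.val = true  [C.wid == true]
35. n4.ok = 29  [b.hot + E.key - 14]
36. n19.sig = 9  [terminal]
37. n0.lab = "qu"  ["qu"]
38. n0.wid = false  [S.env == true]

29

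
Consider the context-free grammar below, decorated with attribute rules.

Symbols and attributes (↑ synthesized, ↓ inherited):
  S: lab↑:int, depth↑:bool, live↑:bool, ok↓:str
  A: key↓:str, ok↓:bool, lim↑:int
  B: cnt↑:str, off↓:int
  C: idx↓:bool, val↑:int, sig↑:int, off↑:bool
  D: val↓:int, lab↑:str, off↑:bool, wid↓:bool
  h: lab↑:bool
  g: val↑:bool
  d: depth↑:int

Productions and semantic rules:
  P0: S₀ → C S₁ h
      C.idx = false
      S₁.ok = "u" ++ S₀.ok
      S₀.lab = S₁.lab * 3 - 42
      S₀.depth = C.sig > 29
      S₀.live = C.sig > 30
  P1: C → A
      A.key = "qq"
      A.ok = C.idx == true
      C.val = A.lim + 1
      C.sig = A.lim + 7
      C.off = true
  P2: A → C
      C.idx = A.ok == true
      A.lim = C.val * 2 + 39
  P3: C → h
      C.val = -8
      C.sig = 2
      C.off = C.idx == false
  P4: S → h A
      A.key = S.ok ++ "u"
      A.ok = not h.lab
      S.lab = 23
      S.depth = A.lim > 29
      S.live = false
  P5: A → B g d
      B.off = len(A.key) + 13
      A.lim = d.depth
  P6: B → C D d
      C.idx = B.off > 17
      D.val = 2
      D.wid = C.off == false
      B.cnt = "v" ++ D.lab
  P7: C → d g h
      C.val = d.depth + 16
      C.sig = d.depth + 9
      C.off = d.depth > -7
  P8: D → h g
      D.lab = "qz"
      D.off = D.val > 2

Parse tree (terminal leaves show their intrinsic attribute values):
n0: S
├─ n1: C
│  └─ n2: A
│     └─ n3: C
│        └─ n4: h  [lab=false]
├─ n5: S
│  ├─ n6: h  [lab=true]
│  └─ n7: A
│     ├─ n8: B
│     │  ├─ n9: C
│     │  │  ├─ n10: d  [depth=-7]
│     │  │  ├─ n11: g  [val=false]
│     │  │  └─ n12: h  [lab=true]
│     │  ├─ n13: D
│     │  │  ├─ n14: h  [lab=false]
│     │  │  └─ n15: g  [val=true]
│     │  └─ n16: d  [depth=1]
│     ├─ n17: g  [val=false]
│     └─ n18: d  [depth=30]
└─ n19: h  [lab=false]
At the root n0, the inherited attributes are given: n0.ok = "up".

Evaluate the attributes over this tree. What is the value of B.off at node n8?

1. n0.ok = "up"  [given at root]
2. n1.idx = false  [false]
3. n2.key = "qq"  ["qq"]
4. n2.ok = false  [C.idx == true]
5. n3.idx = false  [A.ok == true]
6. n4.lab = false  [terminal]
7. n3.val = -8  [-8]
8. n3.sig = 2  [2]
9. n3.off = true  [C.idx == false]
10. n2.lim = 23  [C.val * 2 + 39]
11. n1.val = 24  [A.lim + 1]
12. n1.sig = 30  [A.lim + 7]
13. n1.off = true  [true]
14. n5.ok = "uup"  ["u" ++ S₀.ok]
15. n6.lab = true  [terminal]
16. n7.key = "uupu"  [S.ok ++ "u"]
17. n7.ok = false  [not h.lab]
18. n8.off = 17  [len(A.key) + 13]
19. n9.idx = false  [B.off > 17]
20. n10.depth = -7  [terminal]
21. n11.val = false  [terminal]
22. n12.lab = true  [terminal]
23. n9.val = 9  [d.depth + 16]
24. n9.sig = 2  [d.depth + 9]
25. n9.off = false  [d.depth > -7]
26. n13.val = 2  [2]
27. n13.wid = true  [C.off == false]
28. n14.lab = false  [terminal]
29. n15.val = true  [terminal]
30. n13.lab = "qz"  ["qz"]
31. n13.off = false  [D.val > 2]
32. n16.depth = 1  [terminal]
33. n8.cnt = "vqz"  ["v" ++ D.lab]
34. n17.val = false  [terminal]
35. n18.depth = 30  [terminal]
36. n7.lim = 30  [d.depth]
37. n5.lab = 23  [23]
38. n5.depth = true  [A.lim > 29]
39. n5.live = false  [false]
40. n19.lab = false  [terminal]
41. n0.lab = 27  [S₁.lab * 3 - 42]
42. n0.depth = true  [C.sig > 29]
43. n0.live = false  [C.sig > 30]

17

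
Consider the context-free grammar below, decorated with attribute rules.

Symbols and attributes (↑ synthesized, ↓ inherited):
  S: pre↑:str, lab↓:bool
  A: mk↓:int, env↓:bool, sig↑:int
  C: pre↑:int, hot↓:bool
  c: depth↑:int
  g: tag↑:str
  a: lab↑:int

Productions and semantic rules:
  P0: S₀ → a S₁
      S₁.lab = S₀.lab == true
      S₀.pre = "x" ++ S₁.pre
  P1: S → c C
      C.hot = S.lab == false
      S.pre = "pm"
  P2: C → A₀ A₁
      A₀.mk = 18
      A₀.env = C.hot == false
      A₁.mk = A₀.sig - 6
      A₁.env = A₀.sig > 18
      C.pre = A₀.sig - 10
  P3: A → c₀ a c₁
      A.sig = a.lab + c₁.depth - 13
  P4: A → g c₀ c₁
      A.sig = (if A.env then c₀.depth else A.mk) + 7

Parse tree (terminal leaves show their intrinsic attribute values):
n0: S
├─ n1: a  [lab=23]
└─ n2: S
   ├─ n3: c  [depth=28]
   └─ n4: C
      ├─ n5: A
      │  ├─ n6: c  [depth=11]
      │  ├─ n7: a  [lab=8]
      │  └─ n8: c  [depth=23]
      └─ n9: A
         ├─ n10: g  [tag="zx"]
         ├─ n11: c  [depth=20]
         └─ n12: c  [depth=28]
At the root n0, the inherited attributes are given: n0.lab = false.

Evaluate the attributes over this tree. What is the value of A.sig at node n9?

1. n0.lab = false  [given at root]
2. n1.lab = 23  [terminal]
3. n2.lab = false  [S₀.lab == true]
4. n3.depth = 28  [terminal]
5. n4.hot = true  [S.lab == false]
6. n5.mk = 18  [18]
7. n5.env = false  [C.hot == false]
8. n6.depth = 11  [terminal]
9. n7.lab = 8  [terminal]
10. n8.depth = 23  [terminal]
11. n5.sig = 18  [a.lab + c₁.depth - 13]
12. n9.mk = 12  [A₀.sig - 6]
13. n9.env = false  [A₀.sig > 18]
14. n10.tag = "zx"  [terminal]
15. n11.depth = 20  [terminal]
16. n12.depth = 28  [terminal]
17. n9.sig = 19  [(if A.env then c₀.depth else A.mk) + 7]
18. n4.pre = 8  [A₀.sig - 10]
19. n2.pre = "pm"  ["pm"]
20. n0.pre = "xpm"  ["x" ++ S₁.pre]

19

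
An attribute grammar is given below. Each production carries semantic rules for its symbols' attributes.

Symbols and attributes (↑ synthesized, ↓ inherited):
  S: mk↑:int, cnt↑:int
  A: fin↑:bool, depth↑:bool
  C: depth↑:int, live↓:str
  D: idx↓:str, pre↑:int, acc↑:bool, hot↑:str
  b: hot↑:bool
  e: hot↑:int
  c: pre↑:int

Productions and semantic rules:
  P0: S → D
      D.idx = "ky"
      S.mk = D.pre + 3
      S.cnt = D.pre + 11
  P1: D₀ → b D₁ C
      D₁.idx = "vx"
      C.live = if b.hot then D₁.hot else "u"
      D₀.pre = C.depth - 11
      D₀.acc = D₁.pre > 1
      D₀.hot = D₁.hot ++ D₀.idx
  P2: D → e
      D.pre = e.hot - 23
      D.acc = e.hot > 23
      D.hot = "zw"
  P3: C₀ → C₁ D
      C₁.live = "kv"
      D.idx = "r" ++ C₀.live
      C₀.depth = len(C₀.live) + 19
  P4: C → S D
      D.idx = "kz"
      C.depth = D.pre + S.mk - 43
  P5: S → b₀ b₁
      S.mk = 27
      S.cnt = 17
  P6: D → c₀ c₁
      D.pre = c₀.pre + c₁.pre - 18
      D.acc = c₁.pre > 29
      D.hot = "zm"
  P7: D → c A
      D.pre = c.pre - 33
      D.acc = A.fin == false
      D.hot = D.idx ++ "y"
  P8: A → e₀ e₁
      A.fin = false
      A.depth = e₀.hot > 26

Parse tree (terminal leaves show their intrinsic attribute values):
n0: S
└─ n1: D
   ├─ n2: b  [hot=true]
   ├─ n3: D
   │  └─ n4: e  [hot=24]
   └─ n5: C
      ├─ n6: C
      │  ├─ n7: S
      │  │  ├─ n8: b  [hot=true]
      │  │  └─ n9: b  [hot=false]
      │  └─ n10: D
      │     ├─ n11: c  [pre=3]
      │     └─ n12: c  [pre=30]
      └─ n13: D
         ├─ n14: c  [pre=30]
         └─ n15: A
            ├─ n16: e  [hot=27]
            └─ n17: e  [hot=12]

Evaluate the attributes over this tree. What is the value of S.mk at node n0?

13

1. n1.idx = "ky"  ["ky"]
2. n2.hot = true  [terminal]
3. n3.idx = "vx"  ["vx"]
4. n4.hot = 24  [terminal]
5. n3.pre = 1  [e.hot - 23]
6. n3.acc = true  [e.hot > 23]
7. n3.hot = "zw"  ["zw"]
8. n5.live = "zw"  [if b.hot then D₁.hot else "u"]
9. n6.live = "kv"  ["kv"]
10. n8.hot = true  [terminal]
11. n9.hot = false  [terminal]
12. n7.mk = 27  [27]
13. n7.cnt = 17  [17]
14. n10.idx = "kz"  ["kz"]
15. n11.pre = 3  [terminal]
16. n12.pre = 30  [terminal]
17. n10.pre = 15  [c₀.pre + c₁.pre - 18]
18. n10.acc = true  [c₁.pre > 29]
19. n10.hot = "zm"  ["zm"]
20. n6.depth = -1  [D.pre + S.mk - 43]
21. n13.idx = "rzw"  ["r" ++ C₀.live]
22. n14.pre = 30  [terminal]
23. n16.hot = 27  [terminal]
24. n17.hot = 12  [terminal]
25. n15.fin = false  [false]
26. n15.depth = true  [e₀.hot > 26]
27. n13.pre = -3  [c.pre - 33]
28. n13.acc = true  [A.fin == false]
29. n13.hot = "rzwy"  [D.idx ++ "y"]
30. n5.depth = 21  [len(C₀.live) + 19]
31. n1.pre = 10  [C.depth - 11]
32. n1.acc = false  [D₁.pre > 1]
33. n1.hot = "zwky"  [D₁.hot ++ D₀.idx]
34. n0.mk = 13  [D.pre + 3]
35. n0.cnt = 21  [D.pre + 11]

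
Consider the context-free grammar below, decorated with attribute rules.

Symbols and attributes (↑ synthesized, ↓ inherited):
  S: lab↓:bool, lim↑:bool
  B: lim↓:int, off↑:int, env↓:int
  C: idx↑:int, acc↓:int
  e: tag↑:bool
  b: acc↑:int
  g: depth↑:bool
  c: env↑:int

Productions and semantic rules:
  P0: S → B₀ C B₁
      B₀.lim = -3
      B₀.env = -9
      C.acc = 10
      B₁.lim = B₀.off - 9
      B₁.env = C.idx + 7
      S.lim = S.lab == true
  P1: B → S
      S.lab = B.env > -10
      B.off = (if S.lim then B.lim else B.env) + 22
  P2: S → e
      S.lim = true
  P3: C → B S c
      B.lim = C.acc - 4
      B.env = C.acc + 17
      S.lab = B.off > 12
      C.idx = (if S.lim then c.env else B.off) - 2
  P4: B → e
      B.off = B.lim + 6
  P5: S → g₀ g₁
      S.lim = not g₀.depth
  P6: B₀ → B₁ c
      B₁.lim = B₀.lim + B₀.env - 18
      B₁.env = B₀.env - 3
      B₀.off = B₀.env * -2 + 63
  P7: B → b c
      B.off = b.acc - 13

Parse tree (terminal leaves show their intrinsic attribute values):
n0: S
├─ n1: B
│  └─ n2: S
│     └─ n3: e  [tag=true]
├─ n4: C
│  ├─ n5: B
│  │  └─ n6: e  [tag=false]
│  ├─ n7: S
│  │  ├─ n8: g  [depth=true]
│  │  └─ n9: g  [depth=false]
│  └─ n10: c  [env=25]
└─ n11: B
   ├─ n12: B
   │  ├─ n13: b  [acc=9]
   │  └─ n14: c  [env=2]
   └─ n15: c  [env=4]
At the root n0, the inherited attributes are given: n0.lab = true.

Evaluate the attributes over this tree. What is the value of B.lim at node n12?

9

1. n0.lab = true  [given at root]
2. n1.lim = -3  [-3]
3. n1.env = -9  [-9]
4. n2.lab = true  [B.env > -10]
5. n3.tag = true  [terminal]
6. n2.lim = true  [true]
7. n1.off = 19  [(if S.lim then B.lim else B.env) + 22]
8. n4.acc = 10  [10]
9. n5.lim = 6  [C.acc - 4]
10. n5.env = 27  [C.acc + 17]
11. n6.tag = false  [terminal]
12. n5.off = 12  [B.lim + 6]
13. n7.lab = false  [B.off > 12]
14. n8.depth = true  [terminal]
15. n9.depth = false  [terminal]
16. n7.lim = false  [not g₀.depth]
17. n10.env = 25  [terminal]
18. n4.idx = 10  [(if S.lim then c.env else B.off) - 2]
19. n11.lim = 10  [B₀.off - 9]
20. n11.env = 17  [C.idx + 7]
21. n12.lim = 9  [B₀.lim + B₀.env - 18]
22. n12.env = 14  [B₀.env - 3]
23. n13.acc = 9  [terminal]
24. n14.env = 2  [terminal]
25. n12.off = -4  [b.acc - 13]
26. n15.env = 4  [terminal]
27. n11.off = 29  [B₀.env * -2 + 63]
28. n0.lim = true  [S.lab == true]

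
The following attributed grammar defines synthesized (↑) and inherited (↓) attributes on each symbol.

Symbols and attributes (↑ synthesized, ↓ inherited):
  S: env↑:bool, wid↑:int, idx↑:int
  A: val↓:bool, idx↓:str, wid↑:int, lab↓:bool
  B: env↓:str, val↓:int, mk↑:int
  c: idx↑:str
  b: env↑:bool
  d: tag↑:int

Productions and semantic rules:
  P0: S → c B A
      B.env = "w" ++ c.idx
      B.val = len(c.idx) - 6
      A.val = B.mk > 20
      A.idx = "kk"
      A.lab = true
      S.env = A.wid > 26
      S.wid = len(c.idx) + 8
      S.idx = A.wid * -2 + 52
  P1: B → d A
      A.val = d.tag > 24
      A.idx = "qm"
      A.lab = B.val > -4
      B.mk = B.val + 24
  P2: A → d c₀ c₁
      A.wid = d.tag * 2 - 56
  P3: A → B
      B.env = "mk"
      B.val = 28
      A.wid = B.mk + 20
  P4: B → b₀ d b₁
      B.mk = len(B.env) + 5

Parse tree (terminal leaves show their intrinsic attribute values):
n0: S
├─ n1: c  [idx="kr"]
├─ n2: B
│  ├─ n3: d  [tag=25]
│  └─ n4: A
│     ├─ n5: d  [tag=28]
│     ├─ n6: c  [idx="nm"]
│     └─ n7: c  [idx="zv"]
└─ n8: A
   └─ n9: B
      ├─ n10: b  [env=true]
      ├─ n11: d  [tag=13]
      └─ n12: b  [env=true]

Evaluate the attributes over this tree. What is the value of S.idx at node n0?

-2

1. n1.idx = "kr"  [terminal]
2. n2.env = "wkr"  ["w" ++ c.idx]
3. n2.val = -4  [len(c.idx) - 6]
4. n3.tag = 25  [terminal]
5. n4.val = true  [d.tag > 24]
6. n4.idx = "qm"  ["qm"]
7. n4.lab = false  [B.val > -4]
8. n5.tag = 28  [terminal]
9. n6.idx = "nm"  [terminal]
10. n7.idx = "zv"  [terminal]
11. n4.wid = 0  [d.tag * 2 - 56]
12. n2.mk = 20  [B.val + 24]
13. n8.val = false  [B.mk > 20]
14. n8.idx = "kk"  ["kk"]
15. n8.lab = true  [true]
16. n9.env = "mk"  ["mk"]
17. n9.val = 28  [28]
18. n10.env = true  [terminal]
19. n11.tag = 13  [terminal]
20. n12.env = true  [terminal]
21. n9.mk = 7  [len(B.env) + 5]
22. n8.wid = 27  [B.mk + 20]
23. n0.env = true  [A.wid > 26]
24. n0.wid = 10  [len(c.idx) + 8]
25. n0.idx = -2  [A.wid * -2 + 52]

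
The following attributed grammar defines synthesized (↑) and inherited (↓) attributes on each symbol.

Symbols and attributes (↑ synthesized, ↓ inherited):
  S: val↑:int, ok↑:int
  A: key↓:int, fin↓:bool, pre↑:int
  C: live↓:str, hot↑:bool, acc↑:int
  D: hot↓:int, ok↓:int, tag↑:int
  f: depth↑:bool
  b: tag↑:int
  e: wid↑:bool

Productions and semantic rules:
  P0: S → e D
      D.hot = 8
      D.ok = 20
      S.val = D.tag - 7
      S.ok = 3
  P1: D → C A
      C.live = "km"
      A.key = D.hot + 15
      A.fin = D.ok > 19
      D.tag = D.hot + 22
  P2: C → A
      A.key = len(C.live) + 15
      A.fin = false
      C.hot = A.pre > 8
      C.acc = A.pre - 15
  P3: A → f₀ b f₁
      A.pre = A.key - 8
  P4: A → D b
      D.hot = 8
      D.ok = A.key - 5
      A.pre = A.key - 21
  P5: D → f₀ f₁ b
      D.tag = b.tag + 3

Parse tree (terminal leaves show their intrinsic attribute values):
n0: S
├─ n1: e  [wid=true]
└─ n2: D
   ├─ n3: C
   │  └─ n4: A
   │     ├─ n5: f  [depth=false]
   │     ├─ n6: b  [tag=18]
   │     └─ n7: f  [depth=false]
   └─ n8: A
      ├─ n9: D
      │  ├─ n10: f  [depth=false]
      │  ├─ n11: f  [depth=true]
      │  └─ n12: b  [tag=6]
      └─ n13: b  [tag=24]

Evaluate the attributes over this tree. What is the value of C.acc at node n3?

-6

1. n1.wid = true  [terminal]
2. n2.hot = 8  [8]
3. n2.ok = 20  [20]
4. n3.live = "km"  ["km"]
5. n4.key = 17  [len(C.live) + 15]
6. n4.fin = false  [false]
7. n5.depth = false  [terminal]
8. n6.tag = 18  [terminal]
9. n7.depth = false  [terminal]
10. n4.pre = 9  [A.key - 8]
11. n3.hot = true  [A.pre > 8]
12. n3.acc = -6  [A.pre - 15]
13. n8.key = 23  [D.hot + 15]
14. n8.fin = true  [D.ok > 19]
15. n9.hot = 8  [8]
16. n9.ok = 18  [A.key - 5]
17. n10.depth = false  [terminal]
18. n11.depth = true  [terminal]
19. n12.tag = 6  [terminal]
20. n9.tag = 9  [b.tag + 3]
21. n13.tag = 24  [terminal]
22. n8.pre = 2  [A.key - 21]
23. n2.tag = 30  [D.hot + 22]
24. n0.val = 23  [D.tag - 7]
25. n0.ok = 3  [3]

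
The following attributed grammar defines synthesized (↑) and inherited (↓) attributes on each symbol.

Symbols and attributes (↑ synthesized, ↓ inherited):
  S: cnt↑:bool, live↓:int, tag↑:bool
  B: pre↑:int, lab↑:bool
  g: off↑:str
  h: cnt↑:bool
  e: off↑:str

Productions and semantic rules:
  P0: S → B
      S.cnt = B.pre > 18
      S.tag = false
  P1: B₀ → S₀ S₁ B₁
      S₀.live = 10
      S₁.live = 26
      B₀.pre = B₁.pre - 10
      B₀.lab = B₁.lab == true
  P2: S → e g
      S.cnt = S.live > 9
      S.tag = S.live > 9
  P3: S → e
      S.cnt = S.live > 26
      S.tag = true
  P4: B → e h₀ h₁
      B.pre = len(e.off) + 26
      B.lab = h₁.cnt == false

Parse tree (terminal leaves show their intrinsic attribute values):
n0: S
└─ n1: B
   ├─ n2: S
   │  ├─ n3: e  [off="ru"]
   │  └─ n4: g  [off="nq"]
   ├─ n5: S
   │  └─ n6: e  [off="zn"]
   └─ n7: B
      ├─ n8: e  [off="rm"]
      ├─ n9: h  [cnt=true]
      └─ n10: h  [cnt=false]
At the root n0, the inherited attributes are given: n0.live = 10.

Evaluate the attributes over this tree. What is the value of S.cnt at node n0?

false

1. n0.live = 10  [given at root]
2. n2.live = 10  [10]
3. n3.off = "ru"  [terminal]
4. n4.off = "nq"  [terminal]
5. n2.cnt = true  [S.live > 9]
6. n2.tag = true  [S.live > 9]
7. n5.live = 26  [26]
8. n6.off = "zn"  [terminal]
9. n5.cnt = false  [S.live > 26]
10. n5.tag = true  [true]
11. n8.off = "rm"  [terminal]
12. n9.cnt = true  [terminal]
13. n10.cnt = false  [terminal]
14. n7.pre = 28  [len(e.off) + 26]
15. n7.lab = true  [h₁.cnt == false]
16. n1.pre = 18  [B₁.pre - 10]
17. n1.lab = true  [B₁.lab == true]
18. n0.cnt = false  [B.pre > 18]
19. n0.tag = false  [false]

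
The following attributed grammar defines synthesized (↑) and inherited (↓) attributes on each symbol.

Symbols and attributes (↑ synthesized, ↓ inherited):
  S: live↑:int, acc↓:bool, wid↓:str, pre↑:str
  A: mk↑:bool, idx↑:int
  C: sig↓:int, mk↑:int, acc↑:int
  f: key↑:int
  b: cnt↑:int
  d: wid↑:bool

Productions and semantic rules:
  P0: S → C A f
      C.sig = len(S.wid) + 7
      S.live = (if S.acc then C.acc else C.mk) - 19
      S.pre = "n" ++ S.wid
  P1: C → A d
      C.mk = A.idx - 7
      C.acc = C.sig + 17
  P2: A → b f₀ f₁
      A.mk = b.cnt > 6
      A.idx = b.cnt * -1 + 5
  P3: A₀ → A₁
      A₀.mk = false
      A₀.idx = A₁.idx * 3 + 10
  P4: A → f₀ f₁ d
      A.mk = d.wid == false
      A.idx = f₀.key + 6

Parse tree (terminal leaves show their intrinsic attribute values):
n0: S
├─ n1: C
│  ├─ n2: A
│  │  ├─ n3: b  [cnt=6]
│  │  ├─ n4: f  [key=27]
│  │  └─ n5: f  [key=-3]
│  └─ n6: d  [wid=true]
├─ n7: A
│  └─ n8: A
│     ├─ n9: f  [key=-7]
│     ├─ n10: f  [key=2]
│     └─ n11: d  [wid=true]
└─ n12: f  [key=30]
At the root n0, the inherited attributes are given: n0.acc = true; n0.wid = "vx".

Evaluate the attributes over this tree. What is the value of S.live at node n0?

7

1. n0.acc = true  [given at root]
2. n0.wid = "vx"  [given at root]
3. n1.sig = 9  [len(S.wid) + 7]
4. n3.cnt = 6  [terminal]
5. n4.key = 27  [terminal]
6. n5.key = -3  [terminal]
7. n2.mk = false  [b.cnt > 6]
8. n2.idx = -1  [b.cnt * -1 + 5]
9. n6.wid = true  [terminal]
10. n1.mk = -8  [A.idx - 7]
11. n1.acc = 26  [C.sig + 17]
12. n9.key = -7  [terminal]
13. n10.key = 2  [terminal]
14. n11.wid = true  [terminal]
15. n8.mk = false  [d.wid == false]
16. n8.idx = -1  [f₀.key + 6]
17. n7.mk = false  [false]
18. n7.idx = 7  [A₁.idx * 3 + 10]
19. n12.key = 30  [terminal]
20. n0.live = 7  [(if S.acc then C.acc else C.mk) - 19]
21. n0.pre = "nvx"  ["n" ++ S.wid]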